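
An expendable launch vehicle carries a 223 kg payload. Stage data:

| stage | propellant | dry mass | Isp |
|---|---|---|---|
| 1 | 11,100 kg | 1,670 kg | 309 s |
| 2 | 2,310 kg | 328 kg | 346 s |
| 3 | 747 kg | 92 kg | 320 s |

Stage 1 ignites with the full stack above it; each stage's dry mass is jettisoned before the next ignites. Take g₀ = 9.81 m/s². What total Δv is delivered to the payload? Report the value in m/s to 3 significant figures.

Δv ≈ 10500 m/s

Ignition mass of stage 1 = 11,100+1,670 + 2,310+328 + 747+92 + 223 = 16,470 kg.
Stage 1: m₀ = 16,470 kg, m_f = 16,470 − 11,100 = 5,370 kg; Δv = 309×9.81×ln(3.067) = 3031.3×1.1207 ≈ 3397 m/s.
Stage 2: m₀ = 3,700 kg, m_f = 3,700 − 2,310 = 1,390 kg; Δv = 346×9.81×ln(2.662) = 3394.3×0.9790 ≈ 3323 m/s.
Stage 3: m₀ = 1,062 kg, m_f = 1,062 − 747 = 315 kg; Δv = 320×9.81×ln(3.371) = 3139.2×1.2153 ≈ 3815 m/s.
Total Δv = 3397 + 3323 + 3815 = 10535 m/s.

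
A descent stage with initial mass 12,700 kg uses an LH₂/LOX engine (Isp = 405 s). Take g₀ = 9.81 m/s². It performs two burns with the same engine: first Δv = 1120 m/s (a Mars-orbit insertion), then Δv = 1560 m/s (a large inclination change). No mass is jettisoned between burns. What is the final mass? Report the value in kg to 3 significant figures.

final mass ≈ 6470 kg

v_e = Isp · g₀ = 405 × 9.81 = 3973.1 m/s.
After the first burn: m = 12700 × exp(−1120/3973.1) = 12700 × 0.75435 = 9,580.25 kg.
After the second burn: m = 9,580.25 × exp(−1560/3973.1) = 9,580.25 × 0.67527 = 6,469.26 kg.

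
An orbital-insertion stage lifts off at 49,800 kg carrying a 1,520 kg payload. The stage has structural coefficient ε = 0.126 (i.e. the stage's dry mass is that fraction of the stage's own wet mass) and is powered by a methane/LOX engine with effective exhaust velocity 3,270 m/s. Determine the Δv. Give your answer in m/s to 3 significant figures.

Stage wet mass = m₀ − payload = 49,800 − 1,520 = 48,280 kg.
Stage dry mass = ε × stage wet mass = 0.126 × 48,280 = 6,083.28 kg.
Burnout mass m_f = stage dry + payload = 6,083.28 + 1,520 = 7,603.28 kg.
Using Δv = v_e ln(m₀/m_f): Δv = v_e · ln(49,800/7,603.28) = 3270.0 × ln(6.55) = 3270.0 × 1.8794 ≈ 6146 m/s.

Δv ≈ 6150 m/s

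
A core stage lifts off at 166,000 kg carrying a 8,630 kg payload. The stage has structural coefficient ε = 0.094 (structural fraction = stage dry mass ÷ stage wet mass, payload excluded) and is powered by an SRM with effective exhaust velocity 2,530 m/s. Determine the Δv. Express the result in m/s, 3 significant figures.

Δv ≈ 4950 m/s

Stage wet mass = m₀ − payload = 166,000 − 8,630 = 157,370 kg.
Stage dry mass = ε × stage wet mass = 0.094 × 157,370 = 14,792.8 kg.
Burnout mass m_f = stage dry + payload = 14,792.8 + 8,630 = 23,422.8 kg.
Rocket equation: Δv = v_e · ln(166,000/23,422.8) = 2530.0 × ln(7.087) = 2530.0 × 1.9583 ≈ 4954 m/s.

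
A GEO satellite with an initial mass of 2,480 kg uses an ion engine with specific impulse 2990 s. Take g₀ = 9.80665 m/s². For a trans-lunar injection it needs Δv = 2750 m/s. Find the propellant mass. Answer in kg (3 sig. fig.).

v_e = Isp · g₀ = 2990 × 9.80665 = 29321.9 m/s.
m₀/m_f = exp(Δv / v_e) = exp(2750 / 29321.9) = exp(0.0938) = 1.0983.
m_f = 2,480 / 1.0983 = 2,258.04 kg, so propellant = m₀ − m_f = 2,480 − 2,258.04 = 221.96 kg.

propellant mass ≈ 222 kg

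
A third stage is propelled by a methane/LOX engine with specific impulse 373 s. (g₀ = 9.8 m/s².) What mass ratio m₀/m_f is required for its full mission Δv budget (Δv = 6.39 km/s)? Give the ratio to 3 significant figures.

mass ratio ≈ 5.74

v_e = Isp · g₀ = 373 × 9.8 = 3655.4 m/s.
m₀/m_f = exp(Δv / v_e) = exp(6390 / 3655.4) = exp(1.7481) = 5.7437.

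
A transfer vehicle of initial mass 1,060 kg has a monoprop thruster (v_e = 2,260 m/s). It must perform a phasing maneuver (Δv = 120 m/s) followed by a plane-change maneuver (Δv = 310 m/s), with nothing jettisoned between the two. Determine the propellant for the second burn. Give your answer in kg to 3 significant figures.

propellant for the second burn ≈ 129 kg

After the first burn: m = 1060 × exp(−120/2260.0) = 1060 × 0.94829 = 1,005.19 kg.
After the second burn: m = 1,005.19 × exp(−310/2260.0) = 1,005.19 × 0.87182 = 876.345 kg.
Second-burn propellant = 1,005.19 − 876.345 = 128.845 kg.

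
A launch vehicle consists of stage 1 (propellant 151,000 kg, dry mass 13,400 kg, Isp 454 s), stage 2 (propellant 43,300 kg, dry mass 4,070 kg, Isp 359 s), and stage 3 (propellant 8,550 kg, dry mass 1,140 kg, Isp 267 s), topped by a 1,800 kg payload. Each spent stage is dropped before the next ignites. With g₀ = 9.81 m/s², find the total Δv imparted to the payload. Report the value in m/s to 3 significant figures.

Ignition mass of stage 1 = 151,000+13,400 + 43,300+4,070 + 8,550+1,140 + 1,800 = 223,260 kg.
Stage 1: m₀ = 223,260 kg, m_f = 223,260 − 151,000 = 72,260 kg; Δv = 454×9.81×ln(3.09) = 4453.7×1.1281 ≈ 5024 m/s.
Stage 2: m₀ = 58,860 kg, m_f = 58,860 − 43,300 = 15,560 kg; Δv = 359×9.81×ln(3.783) = 3521.8×1.3305 ≈ 4686 m/s.
Stage 3: m₀ = 11,490 kg, m_f = 11,490 − 8,550 = 2,940 kg; Δv = 267×9.81×ln(3.908) = 2619.3×1.3631 ≈ 3570 m/s.
Total Δv = 5024 + 4686 + 3570 = 13280 m/s.

Δv ≈ 13300 m/s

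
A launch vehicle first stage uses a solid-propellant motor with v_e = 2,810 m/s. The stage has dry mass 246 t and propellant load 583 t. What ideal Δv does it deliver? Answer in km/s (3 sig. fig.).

m₀ = m_dry + m_prop = 246 + 583 = 829 t.
Δv = v_e · ln(m₀/m_f) = 2810.0 × ln(3.37) = 2810.0 × 1.2149 ≈ 3413.8 m/s.

Δv ≈ 3.41 km/s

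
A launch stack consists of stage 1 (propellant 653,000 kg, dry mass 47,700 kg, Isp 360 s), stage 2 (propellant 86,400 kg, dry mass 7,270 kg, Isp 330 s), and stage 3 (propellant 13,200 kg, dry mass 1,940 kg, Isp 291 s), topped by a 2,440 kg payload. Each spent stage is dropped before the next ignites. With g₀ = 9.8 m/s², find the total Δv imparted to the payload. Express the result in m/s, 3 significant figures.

Ignition mass of stage 1 = 653,000+47,700 + 86,400+7,270 + 13,200+1,940 + 2,440 = 811,950 kg.
Stage 1: m₀ = 811,950 kg, m_f = 811,950 − 653,000 = 158,950 kg; Δv = 360×9.8×ln(5.108) = 3528.0×1.6308 ≈ 5754 m/s.
Stage 2: m₀ = 111,250 kg, m_f = 111,250 − 86,400 = 24,850 kg; Δv = 330×9.8×ln(4.477) = 3234.0×1.4989 ≈ 4848 m/s.
Stage 3: m₀ = 17,580 kg, m_f = 17,580 − 13,200 = 4,380 kg; Δv = 291×9.8×ln(4.014) = 2851.8×1.3897 ≈ 3963 m/s.
Total Δv = 5754 + 4848 + 3963 = 14565 m/s.

Δv ≈ 14600 m/s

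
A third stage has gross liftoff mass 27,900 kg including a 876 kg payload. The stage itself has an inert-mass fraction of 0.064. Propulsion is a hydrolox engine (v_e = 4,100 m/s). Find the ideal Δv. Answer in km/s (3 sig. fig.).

Stage wet mass = m₀ − payload = 27,900 − 876 = 27,024 kg.
Stage dry mass = ε × stage wet mass = 0.064 × 27,024 = 1,729.54 kg.
Burnout mass m_f = stage dry + payload = 1,729.54 + 876 = 2,605.54 kg.
From the ideal rocket equation, Δv = v_e · ln(27,900/2,605.54) = 4100.0 × ln(10.71) = 4100.0 × 2.3710 ≈ 9721 m/s.

Δv ≈ 9.72 km/s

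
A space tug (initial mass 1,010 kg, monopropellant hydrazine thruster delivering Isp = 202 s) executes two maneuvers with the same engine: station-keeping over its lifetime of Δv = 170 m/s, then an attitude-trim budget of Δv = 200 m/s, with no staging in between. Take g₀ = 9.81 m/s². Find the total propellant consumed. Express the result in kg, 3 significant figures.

total propellant consumed ≈ 172 kg

v_e = Isp · g₀ = 202 × 9.81 = 1981.6 m/s.
After the first burn: m = 1010 × exp(−170/1981.6) = 1010 × 0.91779 = 926.968 kg.
After the second burn: m = 926.968 × exp(−200/1981.6) = 926.968 × 0.90400 = 837.979 kg.
Total propellant = m₀ − m_final = 1010 − 837.979 = 172.021 kg.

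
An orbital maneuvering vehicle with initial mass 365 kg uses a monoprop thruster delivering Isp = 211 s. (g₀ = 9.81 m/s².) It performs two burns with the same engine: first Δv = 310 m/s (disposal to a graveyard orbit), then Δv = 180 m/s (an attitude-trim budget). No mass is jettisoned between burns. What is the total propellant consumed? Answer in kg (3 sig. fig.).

v_e = Isp · g₀ = 211 × 9.81 = 2069.9 m/s.
After the first burn: m = 365 × exp(−310/2069.9) = 365 × 0.86091 = 314.232 kg.
After the second burn: m = 314.232 × exp(−180/2069.9) = 314.232 × 0.91671 = 288.06 kg.
Total propellant = m₀ − m_final = 365 − 288.06 = 76.94 kg.

total propellant consumed ≈ 76.9 kg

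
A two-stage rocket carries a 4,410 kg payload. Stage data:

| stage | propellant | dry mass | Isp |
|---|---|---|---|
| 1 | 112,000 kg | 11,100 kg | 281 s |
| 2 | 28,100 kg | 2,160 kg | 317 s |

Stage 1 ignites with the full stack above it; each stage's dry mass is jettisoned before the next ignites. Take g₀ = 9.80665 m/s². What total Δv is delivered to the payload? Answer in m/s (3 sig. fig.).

Ignition mass of stage 1 = 112,000+11,100 + 28,100+2,160 + 4,410 = 157,770 kg.
Stage 1: m₀ = 157,770 kg, m_f = 157,770 − 112,000 = 45,770 kg; Δv = 281×9.80665×ln(3.447) = 2755.7×1.2375 ≈ 3410 m/s.
Stage 2: m₀ = 34,670 kg, m_f = 34,670 − 28,100 = 6,570 kg; Δv = 317×9.80665×ln(5.277) = 3108.7×1.6634 ≈ 5171 m/s.
Total Δv = 3410 + 5171 = 8581 m/s.

Δv ≈ 8580 m/s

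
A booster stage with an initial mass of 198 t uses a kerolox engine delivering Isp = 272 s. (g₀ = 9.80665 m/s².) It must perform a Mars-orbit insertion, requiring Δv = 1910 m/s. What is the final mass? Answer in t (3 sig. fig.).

final mass ≈ 96.8 t

v_e = Isp · g₀ = 272 × 9.80665 = 2667.4 m/s.
m₀/m_f = exp(Δv / v_e) = exp(1910 / 2667.4) = exp(0.7161) = 2.0463.
m_f = m₀ / 2.0463 = 198 / 2.0463 = 96.76 t.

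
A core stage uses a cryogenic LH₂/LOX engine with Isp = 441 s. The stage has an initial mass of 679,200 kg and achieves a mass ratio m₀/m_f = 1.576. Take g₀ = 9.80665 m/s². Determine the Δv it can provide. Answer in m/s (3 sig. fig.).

v_e = Isp · g₀ = 441 × 9.80665 = 4324.7 m/s.
Δv = v_e · ln(1.576) = 4324.7 × 0.4549 ≈ 1967.3 m/s.

Δv ≈ 1970 m/s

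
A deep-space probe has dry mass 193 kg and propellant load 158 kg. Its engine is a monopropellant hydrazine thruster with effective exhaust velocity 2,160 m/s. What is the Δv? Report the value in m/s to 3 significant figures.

m₀ = m_dry + m_prop = 193 + 158 = 351 kg.
By the Tsiolkovsky rocket equation, Δv = v_e · ln(m₀/m_f) = 2160.0 × ln(1.819) = 2160.0 × 0.5981 ≈ 1291.9 m/s.

Δv ≈ 1290 m/s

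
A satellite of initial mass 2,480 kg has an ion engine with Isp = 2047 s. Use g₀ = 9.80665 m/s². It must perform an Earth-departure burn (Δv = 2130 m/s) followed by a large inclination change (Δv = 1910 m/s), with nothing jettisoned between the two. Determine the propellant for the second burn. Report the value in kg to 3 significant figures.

propellant for the second burn ≈ 202 kg

v_e = Isp · g₀ = 2047 × 9.80665 = 20074.2 m/s.
After the first burn: m = 2480 × exp(−2130/20074.2) = 2480 × 0.89933 = 2,230.34 kg.
After the second burn: m = 2,230.34 × exp(−1910/20074.2) = 2,230.34 × 0.90924 = 2,027.91 kg.
Second-burn propellant = 2,230.34 − 2,027.91 = 202.43 kg.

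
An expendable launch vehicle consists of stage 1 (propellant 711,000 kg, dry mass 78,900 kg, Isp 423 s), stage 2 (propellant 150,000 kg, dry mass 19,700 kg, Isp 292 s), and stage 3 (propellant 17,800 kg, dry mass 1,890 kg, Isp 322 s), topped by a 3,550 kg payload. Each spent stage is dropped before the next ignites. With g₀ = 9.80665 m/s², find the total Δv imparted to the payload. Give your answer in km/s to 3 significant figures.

Δv ≈ 14.2 km/s

Ignition mass of stage 1 = 711,000+78,900 + 150,000+19,700 + 17,800+1,890 + 3,550 = 982,840 kg.
Stage 1: m₀ = 982,840 kg, m_f = 982,840 − 711,000 = 271,840 kg; Δv = 423×9.80665×ln(3.616) = 4148.2×1.2852 ≈ 5331 m/s.
Stage 2: m₀ = 192,940 kg, m_f = 192,940 − 150,000 = 42,940 kg; Δv = 292×9.80665×ln(4.493) = 2863.5×1.5026 ≈ 4303 m/s.
Stage 3: m₀ = 23,240 kg, m_f = 23,240 − 17,800 = 5,440 kg; Δv = 322×9.80665×ln(4.272) = 3157.7×1.4521 ≈ 4585 m/s.
Total Δv = 5331 + 4303 + 4585 = 14219 m/s.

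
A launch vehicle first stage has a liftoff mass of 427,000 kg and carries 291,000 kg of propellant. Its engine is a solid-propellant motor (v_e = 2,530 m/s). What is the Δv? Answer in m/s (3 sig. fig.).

Δv ≈ 2890 m/s

m_f = m₀ − m_prop = 427,000 − 291,000 = 136,000 kg.
Δv = v_e · ln(m₀/m_f) = 2530.0 × ln(3.14) = 2530.0 × 1.1441 ≈ 2894.6 m/s.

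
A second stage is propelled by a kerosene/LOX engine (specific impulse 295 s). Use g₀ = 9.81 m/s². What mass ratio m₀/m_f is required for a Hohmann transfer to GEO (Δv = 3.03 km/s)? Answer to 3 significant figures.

mass ratio ≈ 2.85

v_e = Isp · g₀ = 295 × 9.81 = 2894.0 m/s.
Rocket equation: m₀/m_f = exp(Δv / v_e) = exp(3030 / 2894.0) = exp(1.0470) = 2.8491.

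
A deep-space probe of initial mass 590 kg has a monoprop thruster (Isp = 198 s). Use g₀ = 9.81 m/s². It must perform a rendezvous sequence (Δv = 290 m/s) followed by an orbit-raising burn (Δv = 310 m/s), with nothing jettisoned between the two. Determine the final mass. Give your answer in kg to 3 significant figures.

final mass ≈ 433 kg

v_e = Isp · g₀ = 198 × 9.81 = 1942.4 m/s.
After the first burn: m = 590 × exp(−290/1942.4) = 590 × 0.86131 = 508.173 kg.
After the second burn: m = 508.173 × exp(−310/1942.4) = 508.173 × 0.85249 = 433.212 kg.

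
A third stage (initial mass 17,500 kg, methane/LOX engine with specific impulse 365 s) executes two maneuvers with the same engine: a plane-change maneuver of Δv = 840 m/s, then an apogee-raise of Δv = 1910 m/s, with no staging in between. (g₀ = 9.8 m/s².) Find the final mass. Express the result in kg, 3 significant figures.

v_e = Isp · g₀ = 365 × 9.8 = 3577.0 m/s.
After the first burn: m = 17500 × exp(−840/3577.0) = 17500 × 0.79070 = 13,837.3 kg.
After the second burn: m = 13,837.3 × exp(−1910/3577.0) = 13,837.3 × 0.58627 = 8,112.39 kg.

final mass ≈ 8110 kg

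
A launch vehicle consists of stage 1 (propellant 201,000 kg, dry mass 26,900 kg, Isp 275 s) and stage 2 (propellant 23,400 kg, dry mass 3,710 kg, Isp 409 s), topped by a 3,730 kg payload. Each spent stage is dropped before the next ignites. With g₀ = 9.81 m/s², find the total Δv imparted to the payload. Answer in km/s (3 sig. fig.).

Δv ≈ 9.75 km/s

Ignition mass of stage 1 = 201,000+26,900 + 23,400+3,710 + 3,730 = 258,740 kg.
Stage 1: m₀ = 258,740 kg, m_f = 258,740 − 201,000 = 57,740 kg; Δv = 275×9.81×ln(4.481) = 2697.8×1.4999 ≈ 4046 m/s.
Stage 2: m₀ = 30,840 kg, m_f = 30,840 − 23,400 = 7,440 kg; Δv = 409×9.81×ln(4.145) = 4012.3×1.4219 ≈ 5705 m/s.
Total Δv = 4046 + 5705 = 9751 m/s.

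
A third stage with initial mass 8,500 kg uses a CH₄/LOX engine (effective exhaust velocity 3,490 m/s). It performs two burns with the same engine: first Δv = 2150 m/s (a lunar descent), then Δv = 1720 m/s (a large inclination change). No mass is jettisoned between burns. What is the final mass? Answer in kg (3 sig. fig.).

After the first burn: m = 8500 × exp(−2150/3490.0) = 8500 × 0.54008 = 4,590.68 kg.
After the second burn: m = 4,590.68 × exp(−1720/3490.0) = 4,590.68 × 0.61089 = 2,804.4 kg.

final mass ≈ 2800 kg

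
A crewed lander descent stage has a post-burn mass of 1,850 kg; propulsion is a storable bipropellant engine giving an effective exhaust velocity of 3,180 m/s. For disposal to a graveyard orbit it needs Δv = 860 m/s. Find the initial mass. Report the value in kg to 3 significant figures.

m₀/m_f = exp(Δv / v_e) = exp(860 / 3180.0) = exp(0.2704) = 1.3105.
m₀ = m_f × 1.3105 = 1,850 × 1.3105 = 2,424.43 kg.

initial mass ≈ 2420 kg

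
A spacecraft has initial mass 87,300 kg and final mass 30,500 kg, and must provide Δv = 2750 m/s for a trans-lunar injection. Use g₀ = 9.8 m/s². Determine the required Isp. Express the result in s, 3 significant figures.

ln(m₀/m_f) = ln(87300/30500) = ln(2.862) = 1.0516.
Rocket equation: v_e = Δv / ln(m₀/m_f) = 2750 / 1.0516 = 2615.0 m/s.
Isp = v_e / g₀ = 2615.0 / 9.8 = 266.8 s.

Isp ≈ 267 s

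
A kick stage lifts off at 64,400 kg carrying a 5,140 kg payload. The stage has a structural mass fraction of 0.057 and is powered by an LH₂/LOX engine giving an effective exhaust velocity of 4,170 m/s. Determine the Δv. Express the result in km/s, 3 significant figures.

Δv ≈ 8.44 km/s

Stage wet mass = m₀ − payload = 64,400 − 5,140 = 59,260 kg.
Stage dry mass = ε × stage wet mass = 0.057 × 59,260 = 3,377.82 kg.
Burnout mass m_f = stage dry + payload = 3,377.82 + 5,140 = 8,517.82 kg.
By the Tsiolkovsky rocket equation, Δv = v_e · ln(64,400/8,517.82) = 4170.0 × ln(7.561) = 4170.0 × 2.0230 ≈ 8436 m/s.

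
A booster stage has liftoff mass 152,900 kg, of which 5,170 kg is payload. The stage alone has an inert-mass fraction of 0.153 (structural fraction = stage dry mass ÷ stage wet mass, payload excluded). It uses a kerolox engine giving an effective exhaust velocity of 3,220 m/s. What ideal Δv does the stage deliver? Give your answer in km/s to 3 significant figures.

Δv ≈ 5.49 km/s

Stage wet mass = m₀ − payload = 152,900 − 5,170 = 147,730 kg.
Stage dry mass = ε × stage wet mass = 0.153 × 147,730 = 22,602.7 kg.
Burnout mass m_f = stage dry + payload = 22,602.7 + 5,170 = 27,772.7 kg.
Δv = v_e · ln(152,900/27,772.7) = 3220.0 × ln(5.505) = 3220.0 × 1.7057 ≈ 5492 m/s.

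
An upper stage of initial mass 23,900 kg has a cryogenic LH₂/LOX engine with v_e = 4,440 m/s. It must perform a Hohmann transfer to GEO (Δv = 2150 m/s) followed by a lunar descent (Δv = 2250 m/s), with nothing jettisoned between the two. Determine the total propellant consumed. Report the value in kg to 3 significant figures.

After the first burn: m = 23900 × exp(−2150/4440.0) = 23900 × 0.61617 = 14,726.5 kg.
After the second burn: m = 14,726.5 × exp(−2250/4440.0) = 14,726.5 × 0.60245 = 8,871.98 kg.
Total propellant = m₀ − m_final = 23900 − 8,871.98 = 15,028.02 kg.

total propellant consumed ≈ 15000 kg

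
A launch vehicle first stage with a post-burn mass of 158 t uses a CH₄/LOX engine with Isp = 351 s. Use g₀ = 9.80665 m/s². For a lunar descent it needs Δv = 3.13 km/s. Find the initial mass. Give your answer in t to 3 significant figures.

initial mass ≈ 392 t

v_e = Isp · g₀ = 351 × 9.80665 = 3442.1 m/s.
By the Tsiolkovsky rocket equation, m₀/m_f = exp(Δv / v_e) = exp(3130 / 3442.1) = exp(0.9093) = 2.4826.
m₀ = m_f × 2.4826 = 158 × 2.4826 = 392.251 t.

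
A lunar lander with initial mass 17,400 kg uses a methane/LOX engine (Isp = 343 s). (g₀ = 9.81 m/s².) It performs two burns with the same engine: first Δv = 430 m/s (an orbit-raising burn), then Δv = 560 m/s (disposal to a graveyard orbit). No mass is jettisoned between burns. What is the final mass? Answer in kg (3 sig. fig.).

final mass ≈ 13000 kg

v_e = Isp · g₀ = 343 × 9.81 = 3364.8 m/s.
After the first burn: m = 17400 × exp(−430/3364.8) = 17400 × 0.88004 = 15,312.7 kg.
After the second burn: m = 15,312.7 × exp(−560/3364.8) = 15,312.7 × 0.84668 = 12,965 kg.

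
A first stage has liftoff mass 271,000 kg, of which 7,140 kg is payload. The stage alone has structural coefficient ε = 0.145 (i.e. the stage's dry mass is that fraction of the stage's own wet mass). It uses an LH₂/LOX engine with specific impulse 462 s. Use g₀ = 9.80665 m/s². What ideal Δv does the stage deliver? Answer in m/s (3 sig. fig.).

Δv ≈ 8090 m/s

Stage wet mass = m₀ − payload = 271,000 − 7,140 = 263,860 kg.
Stage dry mass = ε × stage wet mass = 0.145 × 263,860 = 38,259.7 kg.
Burnout mass m_f = stage dry + payload = 38,259.7 + 7,140 = 45,399.7 kg.
v_e = Isp · g₀ = 462 × 9.80665 = 4530.7 m/s.
Δv = v_e · ln(271,000/45,399.7) = 4530.7 × ln(5.969) = 4530.7 × 1.7866 ≈ 8095 m/s.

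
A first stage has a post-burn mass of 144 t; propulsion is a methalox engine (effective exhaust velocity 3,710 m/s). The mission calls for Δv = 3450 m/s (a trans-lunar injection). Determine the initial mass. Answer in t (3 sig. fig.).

m₀/m_f = exp(Δv / v_e) = exp(3450 / 3710.0) = exp(0.9299) = 2.5343.
m₀ = m_f × 2.5343 = 144 × 2.5343 = 364.939 t.

initial mass ≈ 365 t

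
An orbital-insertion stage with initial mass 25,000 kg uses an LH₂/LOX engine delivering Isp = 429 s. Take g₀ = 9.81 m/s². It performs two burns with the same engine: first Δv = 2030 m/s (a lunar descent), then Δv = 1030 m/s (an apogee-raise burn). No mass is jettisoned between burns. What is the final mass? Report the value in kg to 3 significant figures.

v_e = Isp · g₀ = 429 × 9.81 = 4208.5 m/s.
After the first burn: m = 25000 × exp(−2030/4208.5) = 25000 × 0.61733 = 15,433.3 kg.
After the second burn: m = 15,433.3 × exp(−1030/4208.5) = 15,433.3 × 0.78291 = 12,082.9 kg.

final mass ≈ 12100 kg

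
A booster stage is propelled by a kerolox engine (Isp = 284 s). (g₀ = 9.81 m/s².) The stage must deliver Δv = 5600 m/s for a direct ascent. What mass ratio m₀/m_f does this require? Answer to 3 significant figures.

mass ratio ≈ 7.46

v_e = Isp · g₀ = 284 × 9.81 = 2786.0 m/s.
m₀/m_f = exp(Δv / v_e) = exp(5600 / 2786.0) = exp(2.0100) = 7.4635.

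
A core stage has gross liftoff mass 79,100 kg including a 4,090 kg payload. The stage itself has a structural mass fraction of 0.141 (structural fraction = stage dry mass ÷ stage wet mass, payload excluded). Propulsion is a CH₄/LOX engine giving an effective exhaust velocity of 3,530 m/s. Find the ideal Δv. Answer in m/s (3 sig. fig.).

Stage wet mass = m₀ − payload = 79,100 − 4,090 = 75,010 kg.
Stage dry mass = ε × stage wet mass = 0.141 × 75,010 = 10,576.4 kg.
Burnout mass m_f = stage dry + payload = 10,576.4 + 4,090 = 14,666.4 kg.
By the Tsiolkovsky rocket equation, Δv = v_e · ln(79,100/14,666.4) = 3530.0 × ln(5.393) = 3530.0 × 1.6852 ≈ 5949 m/s.

Δv ≈ 5950 m/s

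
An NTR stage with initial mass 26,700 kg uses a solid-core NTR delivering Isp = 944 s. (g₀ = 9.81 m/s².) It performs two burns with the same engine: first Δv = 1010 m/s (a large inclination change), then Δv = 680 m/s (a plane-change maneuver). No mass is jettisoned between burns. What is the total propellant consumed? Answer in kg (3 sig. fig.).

v_e = Isp · g₀ = 944 × 9.81 = 9260.6 m/s.
After the first burn: m = 26700 × exp(−1010/9260.6) = 26700 × 0.89667 = 23,941.1 kg.
After the second burn: m = 23,941.1 × exp(−680/9260.6) = 23,941.1 × 0.92920 = 22,246.1 kg.
Total propellant = m₀ − m_final = 26700 − 22,246.1 = 4,453.9 kg.

total propellant consumed ≈ 4450 kg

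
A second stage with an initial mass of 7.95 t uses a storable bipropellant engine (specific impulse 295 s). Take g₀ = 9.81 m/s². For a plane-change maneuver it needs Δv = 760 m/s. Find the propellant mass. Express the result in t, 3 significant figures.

propellant mass ≈ 1.84 t

v_e = Isp · g₀ = 295 × 9.81 = 2894.0 m/s.
m₀/m_f = exp(Δv / v_e) = exp(760 / 2894.0) = exp(0.2626) = 1.3003.
m_f = 7.95 / 1.3003 = 6.11397 t, so propellant = m₀ − m_f = 7.95 − 6.11397 = 1.83603 t.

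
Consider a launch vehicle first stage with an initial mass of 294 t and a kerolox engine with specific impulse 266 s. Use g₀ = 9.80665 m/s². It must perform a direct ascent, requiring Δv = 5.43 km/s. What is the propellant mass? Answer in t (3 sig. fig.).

v_e = Isp · g₀ = 266 × 9.80665 = 2608.6 m/s.
From the ideal rocket equation, m₀/m_f = exp(Δv / v_e) = exp(5430 / 2608.6) = exp(2.0816) = 8.0173.
m_f = 294 / 8.0173 = 36.6707 t, so propellant = m₀ − m_f = 294 − 36.6707 = 257.3293 t.

propellant mass ≈ 257 t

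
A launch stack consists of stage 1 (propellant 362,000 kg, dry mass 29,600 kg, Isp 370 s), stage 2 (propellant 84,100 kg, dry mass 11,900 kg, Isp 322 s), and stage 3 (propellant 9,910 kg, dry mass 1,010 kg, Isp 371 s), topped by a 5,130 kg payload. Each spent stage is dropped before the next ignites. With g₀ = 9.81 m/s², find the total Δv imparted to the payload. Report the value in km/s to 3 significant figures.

Δv ≈ 12.5 km/s

Ignition mass of stage 1 = 362,000+29,600 + 84,100+11,900 + 9,910+1,010 + 5,130 = 503,650 kg.
Stage 1: m₀ = 503,650 kg, m_f = 503,650 − 362,000 = 141,650 kg; Δv = 370×9.81×ln(3.556) = 3629.7×1.2685 ≈ 4604 m/s.
Stage 2: m₀ = 112,050 kg, m_f = 112,050 − 84,100 = 27,950 kg; Δv = 322×9.81×ln(4.009) = 3158.8×1.3885 ≈ 4386 m/s.
Stage 3: m₀ = 16,050 kg, m_f = 16,050 − 9,910 = 6,140 kg; Δv = 371×9.81×ln(2.614) = 3639.5×0.9609 ≈ 3497 m/s.
Total Δv = 4604 + 4386 + 3497 = 12487 m/s.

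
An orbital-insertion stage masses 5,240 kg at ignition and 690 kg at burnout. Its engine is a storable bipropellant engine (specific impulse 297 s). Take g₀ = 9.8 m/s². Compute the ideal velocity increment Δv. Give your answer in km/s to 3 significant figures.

v_e = Isp · g₀ = 297 × 9.8 = 2910.6 m/s.
Δv = v_e · ln(m₀/m_f) = 2910.6 × ln(7.594) = 2910.6 × 2.0274 ≈ 5900.9 m/s.

Δv ≈ 5.90 km/s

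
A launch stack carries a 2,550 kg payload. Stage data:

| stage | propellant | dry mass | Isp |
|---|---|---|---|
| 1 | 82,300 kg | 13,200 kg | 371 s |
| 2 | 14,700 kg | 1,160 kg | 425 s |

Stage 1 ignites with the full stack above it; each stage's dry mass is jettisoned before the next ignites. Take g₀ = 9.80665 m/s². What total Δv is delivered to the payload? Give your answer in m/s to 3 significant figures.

Ignition mass of stage 1 = 82,300+13,200 + 14,700+1,160 + 2,550 = 113,910 kg.
Stage 1: m₀ = 113,910 kg, m_f = 113,910 − 82,300 = 31,610 kg; Δv = 371×9.80665×ln(3.604) = 3638.3×1.2819 ≈ 4664 m/s.
Stage 2: m₀ = 18,410 kg, m_f = 18,410 − 14,700 = 3,710 kg; Δv = 425×9.80665×ln(4.962) = 4167.8×1.6019 ≈ 6676 m/s.
Total Δv = 4664 + 6676 = 11340 m/s.

Δv ≈ 11300 m/s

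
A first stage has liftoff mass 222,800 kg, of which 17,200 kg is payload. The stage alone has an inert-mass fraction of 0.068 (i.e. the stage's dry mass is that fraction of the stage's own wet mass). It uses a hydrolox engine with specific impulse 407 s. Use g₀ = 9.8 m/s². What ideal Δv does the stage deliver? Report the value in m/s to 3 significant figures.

Stage wet mass = m₀ − payload = 222,800 − 17,200 = 205,600 kg.
Stage dry mass = ε × stage wet mass = 0.068 × 205,600 = 13,980.8 kg.
Burnout mass m_f = stage dry + payload = 13,980.8 + 17,200 = 31,180.8 kg.
v_e = Isp · g₀ = 407 × 9.8 = 3988.6 m/s.
From the ideal rocket equation, Δv = v_e · ln(222,800/31,180.8) = 3988.6 × ln(7.145) = 3988.6 × 1.9665 ≈ 7843 m/s.

Δv ≈ 7840 m/s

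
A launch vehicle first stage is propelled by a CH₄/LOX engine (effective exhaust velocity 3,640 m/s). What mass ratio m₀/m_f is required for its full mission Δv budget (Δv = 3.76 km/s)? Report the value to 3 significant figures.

Using Δv = v_e ln(m₀/m_f): m₀/m_f = exp(Δv / v_e) = exp(3760 / 3640.0) = exp(1.0330) = 2.8094.

mass ratio ≈ 2.81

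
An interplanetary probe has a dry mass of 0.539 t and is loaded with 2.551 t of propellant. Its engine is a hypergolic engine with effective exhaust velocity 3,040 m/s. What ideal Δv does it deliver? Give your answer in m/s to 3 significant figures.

m₀ = m_dry + m_prop = 0.539 + 2.551 = 3.09 t.
Δv = v_e · ln(m₀/m_f) = 3040.0 × ln(5.733) = 3040.0 × 1.7462 ≈ 5308.5 m/s.

Δv ≈ 5310 m/s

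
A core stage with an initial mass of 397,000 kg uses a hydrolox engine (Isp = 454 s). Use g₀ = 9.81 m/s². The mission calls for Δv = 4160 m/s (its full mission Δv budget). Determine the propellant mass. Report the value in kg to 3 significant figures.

v_e = Isp · g₀ = 454 × 9.81 = 4453.7 m/s.
m₀/m_f = exp(Δv / v_e) = exp(4160 / 4453.7) = exp(0.9340) = 2.5448.
m_f = 397,000 / 2.5448 = 156,004 kg, so propellant = m₀ − m_f = 397,000 − 156,004 = 240,996 kg.

propellant mass ≈ 241000 kg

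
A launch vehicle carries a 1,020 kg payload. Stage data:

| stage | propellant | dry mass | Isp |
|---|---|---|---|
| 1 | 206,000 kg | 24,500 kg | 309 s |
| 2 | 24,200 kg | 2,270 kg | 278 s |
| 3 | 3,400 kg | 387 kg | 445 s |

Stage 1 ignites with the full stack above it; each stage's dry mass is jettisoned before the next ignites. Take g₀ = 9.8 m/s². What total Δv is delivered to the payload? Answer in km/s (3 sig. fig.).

Δv ≈ 14.1 km/s

Ignition mass of stage 1 = 206,000+24,500 + 24,200+2,270 + 3,400+387 + 1,020 = 261,777 kg.
Stage 1: m₀ = 261,777 kg, m_f = 261,777 − 206,000 = 55,777 kg; Δv = 309×9.8×ln(4.693) = 3028.2×1.5461 ≈ 4682 m/s.
Stage 2: m₀ = 31,277 kg, m_f = 31,277 − 24,200 = 7,077 kg; Δv = 278×9.8×ln(4.42) = 2724.4×1.4860 ≈ 4049 m/s.
Stage 3: m₀ = 4,807 kg, m_f = 4,807 − 3,400 = 1,407 kg; Δv = 445×9.8×ln(3.416) = 4361.0×1.2286 ≈ 5358 m/s.
Total Δv = 4682 + 4049 + 5358 = 14089 m/s.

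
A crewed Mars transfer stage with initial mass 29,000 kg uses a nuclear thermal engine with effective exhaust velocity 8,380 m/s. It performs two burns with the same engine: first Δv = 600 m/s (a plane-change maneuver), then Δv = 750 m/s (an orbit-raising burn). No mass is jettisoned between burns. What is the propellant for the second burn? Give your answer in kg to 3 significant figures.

After the first burn: m = 29000 × exp(−600/8380.0) = 29000 × 0.93090 = 26,996.1 kg.
After the second burn: m = 26,996.1 × exp(−750/8380.0) = 26,996.1 × 0.91439 = 24,685 kg.
Second-burn propellant = 26,996.1 − 24,685 = 2,311.1 kg.

propellant for the second burn ≈ 2310 kg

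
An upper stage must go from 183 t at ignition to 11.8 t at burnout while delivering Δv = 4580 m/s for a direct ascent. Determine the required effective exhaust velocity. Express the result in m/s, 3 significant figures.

v_e ≈ 1670 m/s

ln(m₀/m_f) = ln(183000/11800) = ln(15.51) = 2.7414.
v_e = Δv / ln(m₀/m_f) = 4580 / 2.7414 = 1670.7 m/s.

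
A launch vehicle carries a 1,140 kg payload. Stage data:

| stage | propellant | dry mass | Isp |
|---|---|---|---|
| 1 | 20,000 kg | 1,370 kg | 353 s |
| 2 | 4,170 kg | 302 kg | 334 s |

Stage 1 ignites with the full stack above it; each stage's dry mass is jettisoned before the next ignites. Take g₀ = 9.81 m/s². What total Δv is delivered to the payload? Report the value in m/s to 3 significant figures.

Δv ≈ 9130 m/s

Ignition mass of stage 1 = 20,000+1,370 + 4,170+302 + 1,140 = 26,982 kg.
Stage 1: m₀ = 26,982 kg, m_f = 26,982 − 20,000 = 6,982 kg; Δv = 353×9.81×ln(3.865) = 3462.9×1.3518 ≈ 4681 m/s.
Stage 2: m₀ = 5,612 kg, m_f = 5,612 − 4,170 = 1,442 kg; Δv = 334×9.81×ln(3.892) = 3276.5×1.3589 ≈ 4452 m/s.
Total Δv = 4681 + 4452 = 9133 m/s.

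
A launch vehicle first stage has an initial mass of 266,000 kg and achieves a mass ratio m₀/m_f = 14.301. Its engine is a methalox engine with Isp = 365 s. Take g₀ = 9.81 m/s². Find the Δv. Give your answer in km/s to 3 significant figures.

v_e = Isp · g₀ = 365 × 9.81 = 3580.7 m/s.
Δv = v_e · ln(14.301) = 3580.7 × 2.6603 ≈ 9525.7 m/s.

Δv ≈ 9.53 km/s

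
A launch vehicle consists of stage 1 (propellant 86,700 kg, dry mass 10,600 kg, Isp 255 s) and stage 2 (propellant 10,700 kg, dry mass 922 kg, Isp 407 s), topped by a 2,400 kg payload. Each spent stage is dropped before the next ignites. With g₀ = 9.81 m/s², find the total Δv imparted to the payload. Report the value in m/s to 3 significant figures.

Δv ≈ 9520 m/s

Ignition mass of stage 1 = 86,700+10,600 + 10,700+922 + 2,400 = 111,322 kg.
Stage 1: m₀ = 111,322 kg, m_f = 111,322 − 86,700 = 24,622 kg; Δv = 255×9.81×ln(4.521) = 2501.6×1.5088 ≈ 3774 m/s.
Stage 2: m₀ = 14,022 kg, m_f = 14,022 − 10,700 = 3,322 kg; Δv = 407×9.81×ln(4.221) = 3992.7×1.4401 ≈ 5750 m/s.
Total Δv = 3774 + 5750 = 9524 m/s.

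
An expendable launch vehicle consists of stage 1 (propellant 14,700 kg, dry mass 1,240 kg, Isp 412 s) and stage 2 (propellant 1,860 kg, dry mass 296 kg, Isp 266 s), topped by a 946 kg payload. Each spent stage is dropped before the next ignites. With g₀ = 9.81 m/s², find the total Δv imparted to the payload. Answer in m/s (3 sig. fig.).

Δv ≈ 8360 m/s

Ignition mass of stage 1 = 14,700+1,240 + 1,860+296 + 946 = 19,042 kg.
Stage 1: m₀ = 19,042 kg, m_f = 19,042 − 14,700 = 4,342 kg; Δv = 412×9.81×ln(4.386) = 4041.7×1.4783 ≈ 5975 m/s.
Stage 2: m₀ = 3,102 kg, m_f = 3,102 − 1,860 = 1,242 kg; Δv = 266×9.81×ln(2.498) = 2609.5×0.9153 ≈ 2389 m/s.
Total Δv = 5975 + 2389 = 8364 m/s.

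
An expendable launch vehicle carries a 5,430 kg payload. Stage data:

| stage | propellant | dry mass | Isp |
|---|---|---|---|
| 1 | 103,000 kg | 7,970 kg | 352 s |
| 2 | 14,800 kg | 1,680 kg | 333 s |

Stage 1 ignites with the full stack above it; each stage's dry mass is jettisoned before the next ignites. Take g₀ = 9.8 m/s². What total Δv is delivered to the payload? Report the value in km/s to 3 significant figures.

Δv ≈ 8.82 km/s

Ignition mass of stage 1 = 103,000+7,970 + 14,800+1,680 + 5,430 = 132,880 kg.
Stage 1: m₀ = 132,880 kg, m_f = 132,880 − 103,000 = 29,880 kg; Δv = 352×9.8×ln(4.447) = 3449.6×1.4923 ≈ 5148 m/s.
Stage 2: m₀ = 21,910 kg, m_f = 21,910 − 14,800 = 7,110 kg; Δv = 333×9.8×ln(3.082) = 3263.4×1.1254 ≈ 3673 m/s.
Total Δv = 5148 + 3673 = 8821 m/s.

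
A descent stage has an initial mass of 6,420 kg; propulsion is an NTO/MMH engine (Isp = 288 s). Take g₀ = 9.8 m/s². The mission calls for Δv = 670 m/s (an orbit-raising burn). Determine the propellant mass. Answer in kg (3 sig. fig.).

v_e = Isp · g₀ = 288 × 9.8 = 2822.4 m/s.
Using Δv = v_e ln(m₀/m_f): m₀/m_f = exp(Δv / v_e) = exp(670 / 2822.4) = exp(0.2374) = 1.2679.
m_f = 6,420 / 1.2679 = 5,063.49 kg, so propellant = m₀ − m_f = 6,420 − 5,063.49 = 1,356.51 kg.

propellant mass ≈ 1360 kg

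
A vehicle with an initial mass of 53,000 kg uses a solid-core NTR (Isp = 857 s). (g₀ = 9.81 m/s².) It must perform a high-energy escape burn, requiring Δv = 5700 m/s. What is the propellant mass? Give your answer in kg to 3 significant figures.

propellant mass ≈ 26100 kg

v_e = Isp · g₀ = 857 × 9.81 = 8407.2 m/s.
By the Tsiolkovsky rocket equation, m₀/m_f = exp(Δv / v_e) = exp(5700 / 8407.2) = exp(0.6780) = 1.9699.
m_f = 53,000 / 1.9699 = 26,904.9 kg, so propellant = m₀ − m_f = 53,000 − 26,904.9 = 26,095.1 kg.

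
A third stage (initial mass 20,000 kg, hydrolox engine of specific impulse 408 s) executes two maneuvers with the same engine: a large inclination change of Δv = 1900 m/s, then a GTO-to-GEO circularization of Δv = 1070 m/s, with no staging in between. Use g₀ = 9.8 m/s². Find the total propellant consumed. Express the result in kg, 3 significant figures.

total propellant consumed ≈ 10500 kg

v_e = Isp · g₀ = 408 × 9.8 = 3998.4 m/s.
After the first burn: m = 20000 × exp(−1900/3998.4) = 20000 × 0.62177 = 12,435.4 kg.
After the second burn: m = 12,435.4 × exp(−1070/3998.4) = 12,435.4 × 0.76521 = 9,515.69 kg.
Total propellant = m₀ − m_final = 20000 − 9,515.69 = 10,484.31 kg.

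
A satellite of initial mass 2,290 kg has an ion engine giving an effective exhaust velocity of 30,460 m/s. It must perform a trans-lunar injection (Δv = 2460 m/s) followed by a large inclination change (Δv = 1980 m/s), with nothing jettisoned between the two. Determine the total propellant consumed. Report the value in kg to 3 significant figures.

total propellant consumed ≈ 311 kg

After the first burn: m = 2290 × exp(−2460/30460.0) = 2290 × 0.92241 = 2,112.32 kg.
After the second burn: m = 2,112.32 × exp(−1980/30460.0) = 2,112.32 × 0.93706 = 1,979.37 kg.
Total propellant = m₀ − m_final = 2290 − 1,979.37 = 310.63 kg.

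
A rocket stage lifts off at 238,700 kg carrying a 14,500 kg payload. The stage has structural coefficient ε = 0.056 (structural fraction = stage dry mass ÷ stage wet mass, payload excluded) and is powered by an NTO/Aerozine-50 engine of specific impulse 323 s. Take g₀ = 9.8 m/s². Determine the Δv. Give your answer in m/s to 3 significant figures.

Δv ≈ 6890 m/s

Stage wet mass = m₀ − payload = 238,700 − 14,500 = 224,200 kg.
Stage dry mass = ε × stage wet mass = 0.056 × 224,200 = 12,555.2 kg.
Burnout mass m_f = stage dry + payload = 12,555.2 + 14,500 = 27,055.2 kg.
v_e = Isp · g₀ = 323 × 9.8 = 3165.4 m/s.
Rocket equation: Δv = v_e · ln(238,700/27,055.2) = 3165.4 × ln(8.823) = 3165.4 × 2.1773 ≈ 6892 m/s.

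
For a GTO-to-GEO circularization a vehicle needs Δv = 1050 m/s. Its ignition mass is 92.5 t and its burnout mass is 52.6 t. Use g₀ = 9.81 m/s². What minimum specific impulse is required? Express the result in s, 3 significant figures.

ln(m₀/m_f) = ln(92500/52600) = ln(1.759) = 0.5645.
v_e = Δv / ln(m₀/m_f) = 1050 / 0.5645 = 1860.1 m/s.
Isp = v_e / g₀ = 1860.1 / 9.81 = 189.6 s.

Isp ≈ 190 s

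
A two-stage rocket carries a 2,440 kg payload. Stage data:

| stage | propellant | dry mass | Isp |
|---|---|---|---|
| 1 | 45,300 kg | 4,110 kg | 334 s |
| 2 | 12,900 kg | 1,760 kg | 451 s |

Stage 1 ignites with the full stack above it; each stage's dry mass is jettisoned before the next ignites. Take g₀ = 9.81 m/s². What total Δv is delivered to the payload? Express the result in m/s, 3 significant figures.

Ignition mass of stage 1 = 45,300+4,110 + 12,900+1,760 + 2,440 = 66,510 kg.
Stage 1: m₀ = 66,510 kg, m_f = 66,510 − 45,300 = 21,210 kg; Δv = 334×9.81×ln(3.136) = 3276.5×1.1429 ≈ 3745 m/s.
Stage 2: m₀ = 17,100 kg, m_f = 17,100 − 12,900 = 4,200 kg; Δv = 451×9.81×ln(4.071) = 4424.3×1.4040 ≈ 6212 m/s.
Total Δv = 3745 + 6212 = 9957 m/s.

Δv ≈ 9960 m/s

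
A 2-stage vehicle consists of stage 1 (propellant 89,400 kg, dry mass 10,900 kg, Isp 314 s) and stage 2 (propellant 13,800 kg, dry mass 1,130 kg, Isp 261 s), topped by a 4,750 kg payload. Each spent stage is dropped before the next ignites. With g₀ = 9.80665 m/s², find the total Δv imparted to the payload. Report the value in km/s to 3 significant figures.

Ignition mass of stage 1 = 89,400+10,900 + 13,800+1,130 + 4,750 = 119,980 kg.
Stage 1: m₀ = 119,980 kg, m_f = 119,980 − 89,400 = 30,580 kg; Δv = 314×9.80665×ln(3.923) = 3079.3×1.3670 ≈ 4209 m/s.
Stage 2: m₀ = 19,680 kg, m_f = 19,680 − 13,800 = 5,880 kg; Δv = 261×9.80665×ln(3.347) = 2559.5×1.2080 ≈ 3092 m/s.
Total Δv = 4209 + 3092 = 7301 m/s.

Δv ≈ 7.30 km/s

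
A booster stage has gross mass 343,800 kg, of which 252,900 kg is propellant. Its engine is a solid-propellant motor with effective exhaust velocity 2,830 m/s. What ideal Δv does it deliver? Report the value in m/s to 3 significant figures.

Δv ≈ 3760 m/s

m_f = m₀ − m_prop = 343,800 − 252,900 = 90,900 kg.
Using Δv = v_e ln(m₀/m_f): Δv = v_e · ln(m₀/m_f) = 2830.0 × ln(3.782) = 2830.0 × 1.3303 ≈ 3764.7 m/s.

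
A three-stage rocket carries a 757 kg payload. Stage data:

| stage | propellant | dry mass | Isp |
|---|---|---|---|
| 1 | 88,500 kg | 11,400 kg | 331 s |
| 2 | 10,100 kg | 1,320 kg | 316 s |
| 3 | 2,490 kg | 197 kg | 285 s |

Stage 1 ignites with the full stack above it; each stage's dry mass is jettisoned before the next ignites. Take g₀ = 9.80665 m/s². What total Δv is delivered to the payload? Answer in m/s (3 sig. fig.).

Ignition mass of stage 1 = 88,500+11,400 + 10,100+1,320 + 2,490+197 + 757 = 114,764 kg.
Stage 1: m₀ = 114,764 kg, m_f = 114,764 − 88,500 = 26,264 kg; Δv = 331×9.80665×ln(4.37) = 3246.0×1.4747 ≈ 4787 m/s.
Stage 2: m₀ = 14,864 kg, m_f = 14,864 − 10,100 = 4,764 kg; Δv = 316×9.80665×ln(3.12) = 3098.9×1.1379 ≈ 3526 m/s.
Stage 3: m₀ = 3,444 kg, m_f = 3,444 − 2,490 = 954 kg; Δv = 285×9.80665×ln(3.61) = 2794.9×1.2837 ≈ 3588 m/s.
Total Δv = 4787 + 3526 + 3588 = 11901 m/s.

Δv ≈ 11900 m/s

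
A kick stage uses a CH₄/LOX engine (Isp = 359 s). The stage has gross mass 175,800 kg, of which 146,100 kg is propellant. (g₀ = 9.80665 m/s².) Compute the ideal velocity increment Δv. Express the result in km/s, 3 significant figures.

Δv ≈ 6.26 km/s

v_e = Isp · g₀ = 359 × 9.80665 = 3520.6 m/s.
m_f = m₀ − m_prop = 175,800 − 146,100 = 29,700 kg.
Δv = v_e · ln(m₀/m_f) = 3520.6 × ln(5.919) = 3520.6 × 1.7782 ≈ 6260.3 m/s.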